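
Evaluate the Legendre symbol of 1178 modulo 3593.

(1178 / 3593)
  = (589 / 3593)    [3593 ≡ 1 mod 8 ⇒ (2 / 3593) = +1]
  = (3593 / 589)    [QR: 589 ≡ 1 mod 4, sign kept]
  = (59 / 589)    [3593 ≡ 59 mod 589]
  = (589 / 59)    [QR: 589 ≡ 1 mod 4, sign kept]
  = (58 / 59)    [589 ≡ 58 mod 59]
  = -(29 / 59)    [59 ≡ 3 mod 8 ⇒ (2 / 59) = -1]
  = -(59 / 29)    [QR: 29 ≡ 1 mod 4, sign kept]
  = -(1 / 29)    [59 ≡ 1 mod 29]
  = -1    [(1 / 29) = 1]

-1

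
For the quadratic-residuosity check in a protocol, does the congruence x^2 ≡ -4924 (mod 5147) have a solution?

Pull out -1: (-4924/5147) = (-1/5147)·(4924/5147). Since 5147 ≡ 3 (mod 4), (-1/5147) = -1. Now have -(4924/5147).
Factor out 2: 4924 = 2^2·1231. Since 5147 ≡ 3 (mod 8), (2/5147) = -1, and (2/5147)^2 = +1. Now have -(1231/5147).
Both 1231 ≡ 3 and 5147 ≡ 3 (mod 4), so reciprocity gives (1231/5147) = -(5147/1231). Reduce: 5147 ≡ 223 (mod 1231). Now have (223/1231).
Both 223 ≡ 3 and 1231 ≡ 3 (mod 4), so reciprocity gives (223/1231) = -(1231/223). Reduce: 1231 ≡ 116 (mod 223). Now have -(116/223).
Factor out 2: 116 = 2^2·29. Since 223 ≡ 7 (mod 8), (2/223) = +1, and (2/223)^2 = +1. Now have -(29/223).
29 ≡ 1 (mod 4), so quadratic reciprocity gives (29/223) = (223/29). Reduce: 223 ≡ 20 (mod 29). Now have -(20/29).
Factor out 2: 20 = 2^2·5. Since 29 ≡ 5 (mod 8), (2/29) = -1, and (2/29)^2 = +1. Now have -(5/29).
5 ≡ 1 (mod 4), so quadratic reciprocity gives (5/29) = (29/5). Reduce: 29 ≡ 4 (mod 5). Now have -(4/5).
Factor out 2: 4 = 2^2. Since 5 ≡ 5 (mod 8), (2/5) = -1, and (2/5)^2 = +1. Now have -(1/5).
(1/5) = 1. Collecting the sign factors: -1.
(-4924/5147) = -1, and 5147 is prime, so -4924 is not a quadratic residue mod 5147.

no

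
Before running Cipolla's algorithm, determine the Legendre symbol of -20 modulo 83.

(-20 / 83)
  = (63 / 83)    [-20 ≡ 63 mod 83]
  = -(83 / 63)    [QR: both ≡ 3 mod 4, sign flips]
  = -(20 / 63)    [83 ≡ 20 mod 63]
  = -(5 / 63)    [63 ≡ 7 mod 8 ⇒ (2 / 63)^2 = +1]
  = -(63 / 5)    [QR: 5 ≡ 1 mod 4, sign kept]
  = -(3 / 5)    [63 ≡ 3 mod 5]
  = -(5 / 3)    [QR: 5 ≡ 1 mod 4, sign kept]
  = -(2 / 3)    [5 ≡ 2 mod 3]
  = (1 / 3)    [3 ≡ 3 mod 8 ⇒ (2 / 3) = -1]
  = 1    [(1 / 3) = 1]

1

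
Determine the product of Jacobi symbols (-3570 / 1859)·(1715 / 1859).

By multiplicativity, (-3570·1715 / 1859) = (-3570 / 1859)·(1715 / 1859).
First factor (-3570 / 1859):
Reduce the numerator: -3570 ≡ 148 (mod 1859), so (-3570 / 1859) = (148 / 1859).
Factor out 2: 148 = 2^2·37. Since 1859 ≡ 3 (mod 8), (2 / 1859) = -1, and (2 / 1859)^2 = +1. Now have (37 / 1859).
37 ≡ 1 (mod 4), so quadratic reciprocity gives (37 / 1859) = (1859 / 37). Reduce: 1859 ≡ 9 (mod 37). Now have (9 / 37).
9 ≡ 1 (mod 4), so quadratic reciprocity gives (9 / 37) = (37 / 9). Reduce: 37 ≡ 1 (mod 9). Now have (1 / 9).
(1 / 9) = 1. Collecting the sign factors: 1.
Second factor (1715 / 1859):
Both 1715 ≡ 3 and 1859 ≡ 3 (mod 4), so reciprocity gives (1715 / 1859) = -(1859 / 1715). Reduce: 1859 ≡ 144 (mod 1715). Now have -(144 / 1715).
Factor out 2: 144 = 2^4·9. Since 1715 ≡ 3 (mod 8), (2 / 1715) = -1, and (2 / 1715)^4 = +1. Now have -(9 / 1715).
9 ≡ 1 (mod 4), so quadratic reciprocity gives (9 / 1715) = (1715 / 9). Reduce: 1715 ≡ 5 (mod 9). Now have -(5 / 9).
5 ≡ 1 (mod 4), so quadratic reciprocity gives (5 / 9) = (9 / 5). Reduce: 9 ≡ 4 (mod 5). Now have -(4 / 5).
Factor out 2: 4 = 2^2. Since 5 ≡ 5 (mod 8), (2 / 5) = -1, and (2 / 5)^2 = +1. Now have -(1 / 5).
(1 / 5) = 1. Collecting the sign factors: -1.
Product: (1)·(-1) = -1.

-1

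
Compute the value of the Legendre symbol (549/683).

1

549 ≡ 1 (mod 4), so quadratic reciprocity gives (549/683) = (683/549). Reduce: 683 ≡ 134 (mod 549). Now have (134/549).
Factor out 2: 134 = 2·67. Since 549 ≡ 5 (mod 8), (2/549) = -1. Now have -(67/549).
549 ≡ 1 (mod 4), so quadratic reciprocity gives (67/549) = (549/67). Reduce: 549 ≡ 13 (mod 67). Now have -(13/67).
13 ≡ 1 (mod 4), so quadratic reciprocity gives (13/67) = (67/13). Reduce: 67 ≡ 2 (mod 13). Now have -(2/13).
Factor out 2: 2 = 2. Since 13 ≡ 5 (mod 8), (2/13) = -1. Now have (1/13).
(1/13) = 1. Collecting the sign factors: 1.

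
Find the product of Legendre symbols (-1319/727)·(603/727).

1

By multiplicativity, (-1319·603/727) = (-1319/727)·(603/727).
First factor (-1319/727):
(-1319/727)
  = -(1319/727)    [727 ≡ 3 mod 4 ⇒ (-1/727) = -1]
  = -(592/727)    [1319 ≡ 592 mod 727]
  = -(37/727)    [727 ≡ 7 mod 8 ⇒ (2/727)^4 = +1]
  = -(727/37)    [QR: 37 ≡ 1 mod 4, sign kept]
  = -(24/37)    [727 ≡ 24 mod 37]
  = (3/37)    [37 ≡ 5 mod 8 ⇒ (2/37)^3 = -1]
  = (37/3)    [QR: 37 ≡ 1 mod 4, sign kept]
  = (1/3)    [37 ≡ 1 mod 3]
  = 1    [(1/3) = 1]
Second factor (603/727):
(603/727)
  = -(727/603)    [QR: both ≡ 3 mod 4, sign flips]
  = -(124/603)    [727 ≡ 124 mod 603]
  = -(31/603)    [603 ≡ 3 mod 8 ⇒ (2/603)^2 = +1]
  = (603/31)    [QR: both ≡ 3 mod 4, sign flips]
  = (14/31)    [603 ≡ 14 mod 31]
  = (7/31)    [31 ≡ 7 mod 8 ⇒ (2/31) = +1]
  = -(31/7)    [QR: both ≡ 3 mod 4, sign flips]
  = -(3/7)    [31 ≡ 3 mod 7]
  = (7/3)    [QR: both ≡ 3 mod 4, sign flips]
  = (1/3)    [7 ≡ 1 mod 3]
  = 1    [(1/3) = 1]
Product: (1)·(1) = 1.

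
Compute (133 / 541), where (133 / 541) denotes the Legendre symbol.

(133 / 541)
  = (541 / 133)    [QR: 133 ≡ 1 mod 4, sign kept]
  = (9 / 133)    [541 ≡ 9 mod 133]
  = (133 / 9)    [QR: 9 ≡ 1 mod 4, sign kept]
  = (7 / 9)    [133 ≡ 7 mod 9]
  = (9 / 7)    [QR: 9 ≡ 1 mod 4, sign kept]
  = (2 / 7)    [9 ≡ 2 mod 7]
  = (1 / 7)    [7 ≡ 7 mod 8 ⇒ (2 / 7) = +1]
  = 1    [(1 / 7) = 1]

1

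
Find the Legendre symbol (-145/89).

-1

Reduce the numerator: -145 ≡ 33 (mod 89), so (-145/89) = (33/89).
33 ≡ 1 (mod 4), so quadratic reciprocity gives (33/89) = (89/33). Reduce: 89 ≡ 23 (mod 33). Now have (23/33).
33 ≡ 1 (mod 4), so quadratic reciprocity gives (23/33) = (33/23). Reduce: 33 ≡ 10 (mod 23). Now have (10/23).
Factor out 2: 10 = 2·5. Since 23 ≡ 7 (mod 8), (2/23) = +1. Now have (5/23).
5 ≡ 1 (mod 4), so quadratic reciprocity gives (5/23) = (23/5). Reduce: 23 ≡ 3 (mod 5). Now have (3/5).
5 ≡ 1 (mod 4), so quadratic reciprocity gives (3/5) = (5/3). Reduce: 5 ≡ 2 (mod 3). Now have (2/3).
Factor out 2: 2 = 2. Since 3 ≡ 3 (mod 8), (2/3) = -1. Now have -(1/3).
(1/3) = 1. Collecting the sign factors: -1.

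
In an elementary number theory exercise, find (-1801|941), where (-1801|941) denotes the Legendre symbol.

(-1801|941)
  = (81|941)    [-1801 ≡ 81 mod 941]
  = (941|81)    [QR: 81 ≡ 1 mod 4, sign kept]
  = (50|81)    [941 ≡ 50 mod 81]
  = (25|81)    [81 ≡ 1 mod 8 ⇒ (2|81) = +1]
  = (81|25)    [QR: 25 ≡ 1 mod 4, sign kept]
  = (6|25)    [81 ≡ 6 mod 25]
  = (3|25)    [25 ≡ 1 mod 8 ⇒ (2|25) = +1]
  = (25|3)    [QR: 25 ≡ 1 mod 4, sign kept]
  = (1|3)    [25 ≡ 1 mod 3]
  = 1    [(1|3) = 1]

1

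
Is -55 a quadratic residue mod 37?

no

Pull out -1: (-55|37) = (-1|37)·(55|37). Since 37 ≡ 1 (mod 4), (-1|37) = +1. Now have (55|37).
Reduce the numerator: 55 ≡ 18 (mod 37), so (55|37) = (18|37).
Factor out 2: 18 = 2·9. Since 37 ≡ 5 (mod 8), (2|37) = -1. Now have -(9|37).
9 ≡ 1 (mod 4), so quadratic reciprocity gives (9|37) = (37|9). Reduce: 37 ≡ 1 (mod 9). Now have -(1|9).
(1|9) = 1. Collecting the sign factors: -1.
(-55|37) = -1, and 37 is prime, so -55 is not a quadratic residue mod 37.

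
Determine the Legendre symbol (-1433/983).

-1

(-1433/983)
  = (533/983)    [-1433 ≡ 533 mod 983]
  = (983/533)    [QR: 533 ≡ 1 mod 4, sign kept]
  = (450/533)    [983 ≡ 450 mod 533]
  = -(225/533)    [533 ≡ 5 mod 8 ⇒ (2/533) = -1]
  = -(533/225)    [QR: 225 ≡ 1 mod 4, sign kept]
  = -(83/225)    [533 ≡ 83 mod 225]
  = -(225/83)    [QR: 225 ≡ 1 mod 4, sign kept]
  = -(59/83)    [225 ≡ 59 mod 83]
  = (83/59)    [QR: both ≡ 3 mod 4, sign flips]
  = (24/59)    [83 ≡ 24 mod 59]
  = -(3/59)    [59 ≡ 3 mod 8 ⇒ (2/59)^3 = -1]
  = (59/3)    [QR: both ≡ 3 mod 4, sign flips]
  = (2/3)    [59 ≡ 2 mod 3]
  = -(1/3)    [3 ≡ 3 mod 8 ⇒ (2/3) = -1]
  = -1    [(1/3) = 1]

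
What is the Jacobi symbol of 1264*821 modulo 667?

By multiplicativity, (1264·821 / 667) = (1264 / 667)·(821 / 667).
First factor (1264 / 667):
(1264 / 667)
  = (597 / 667)    [1264 ≡ 597 mod 667]
  = (667 / 597)    [QR: 597 ≡ 1 mod 4, sign kept]
  = (70 / 597)    [667 ≡ 70 mod 597]
  = -(35 / 597)    [597 ≡ 5 mod 8 ⇒ (2 / 597) = -1]
  = -(597 / 35)    [QR: 597 ≡ 1 mod 4, sign kept]
  = -(2 / 35)    [597 ≡ 2 mod 35]
  = (1 / 35)    [35 ≡ 3 mod 8 ⇒ (2 / 35) = -1]
  = 1    [(1 / 35) = 1]
Second factor (821 / 667):
(821 / 667)
  = (154 / 667)    [821 ≡ 154 mod 667]
  = -(77 / 667)    [667 ≡ 3 mod 8 ⇒ (2 / 667) = -1]
  = -(667 / 77)    [QR: 77 ≡ 1 mod 4, sign kept]
  = -(51 / 77)    [667 ≡ 51 mod 77]
  = -(77 / 51)    [QR: 77 ≡ 1 mod 4, sign kept]
  = -(26 / 51)    [77 ≡ 26 mod 51]
  = (13 / 51)    [51 ≡ 3 mod 8 ⇒ (2 / 51) = -1]
  = (51 / 13)    [QR: 13 ≡ 1 mod 4, sign kept]
  = (12 / 13)    [51 ≡ 12 mod 13]
  = (3 / 13)    [13 ≡ 5 mod 8 ⇒ (2 / 13)^2 = +1]
  = (13 / 3)    [QR: 13 ≡ 1 mod 4, sign kept]
  = (1 / 3)    [13 ≡ 1 mod 3]
  = 1    [(1 / 3) = 1]
Product: (1)·(1) = 1.

1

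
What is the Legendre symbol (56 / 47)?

1

(56 / 47)
  = (9 / 47)    [56 ≡ 9 mod 47]
  = (47 / 9)    [QR: 9 ≡ 1 mod 4, sign kept]
  = (2 / 9)    [47 ≡ 2 mod 9]
  = (1 / 9)    [9 ≡ 1 mod 8 ⇒ (2 / 9) = +1]
  = 1    [(1 / 9) = 1]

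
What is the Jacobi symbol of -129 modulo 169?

Reduce the numerator: -129 ≡ 40 (mod 169), so (-129/169) = (40/169).
Factor out 2: 40 = 2^3·5. Since 169 ≡ 1 (mod 8), (2/169) = +1, and (2/169)^3 = +1. Now have (5/169).
5 ≡ 1 (mod 4), so quadratic reciprocity gives (5/169) = (169/5). Reduce: 169 ≡ 4 (mod 5). Now have (4/5).
Factor out 2: 4 = 2^2. Since 5 ≡ 5 (mod 8), (2/5) = -1, and (2/5)^2 = +1. Now have (1/5).
(1/5) = 1. Collecting the sign factors: 1.

1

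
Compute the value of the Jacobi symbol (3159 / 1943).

-1

(3159 / 1943)
  = (1216 / 1943)    [3159 ≡ 1216 mod 1943]
  = (19 / 1943)    [1943 ≡ 7 mod 8 ⇒ (2 / 1943)^6 = +1]
  = -(1943 / 19)    [QR: both ≡ 3 mod 4, sign flips]
  = -(5 / 19)    [1943 ≡ 5 mod 19]
  = -(19 / 5)    [QR: 5 ≡ 1 mod 4, sign kept]
  = -(4 / 5)    [19 ≡ 4 mod 5]
  = -(1 / 5)    [5 ≡ 5 mod 8 ⇒ (2 / 5)^2 = +1]
  = -1    [(1 / 5) = 1]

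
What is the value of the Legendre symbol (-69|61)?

Pull out -1: (-69|61) = (-1|61)·(69|61). Since 61 ≡ 1 (mod 4), (-1|61) = +1. Now have (69|61).
Reduce the numerator: 69 ≡ 8 (mod 61), so (69|61) = (8|61).
Factor out 2: 8 = 2^3. Since 61 ≡ 5 (mod 8), (2|61) = -1, and (2|61)^3 = -1. Now have -(1|61).
(1|61) = 1. Collecting the sign factors: -1.

-1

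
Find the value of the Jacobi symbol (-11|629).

-1

Pull out -1: (-11|629) = (-1|629)·(11|629). Since 629 ≡ 1 (mod 4), (-1|629) = +1. Now have (11|629).
629 ≡ 1 (mod 4), so quadratic reciprocity gives (11|629) = (629|11). Reduce: 629 ≡ 2 (mod 11). Now have (2|11).
Factor out 2: 2 = 2. Since 11 ≡ 3 (mod 8), (2|11) = -1. Now have -(1|11).
(1|11) = 1. Collecting the sign factors: -1.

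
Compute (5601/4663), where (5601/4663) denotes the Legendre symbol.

1

Reduce the numerator: 5601 ≡ 938 (mod 4663), so (5601/4663) = (938/4663).
Factor out 2: 938 = 2·469. Since 4663 ≡ 7 (mod 8), (2/4663) = +1. Now have (469/4663).
469 ≡ 1 (mod 4), so quadratic reciprocity gives (469/4663) = (4663/469). Reduce: 4663 ≡ 442 (mod 469). Now have (442/469).
Factor out 2: 442 = 2·221. Since 469 ≡ 5 (mod 8), (2/469) = -1. Now have -(221/469).
221 ≡ 1 (mod 4), so quadratic reciprocity gives (221/469) = (469/221). Reduce: 469 ≡ 27 (mod 221). Now have -(27/221).
221 ≡ 1 (mod 4), so quadratic reciprocity gives (27/221) = (221/27). Reduce: 221 ≡ 5 (mod 27). Now have -(5/27).
5 ≡ 1 (mod 4), so quadratic reciprocity gives (5/27) = (27/5). Reduce: 27 ≡ 2 (mod 5). Now have -(2/5).
Factor out 2: 2 = 2. Since 5 ≡ 5 (mod 8), (2/5) = -1. Now have (1/5).
(1/5) = 1. Collecting the sign factors: 1.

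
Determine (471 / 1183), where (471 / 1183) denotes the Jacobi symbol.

1

Both 471 ≡ 3 and 1183 ≡ 3 (mod 4), so reciprocity gives (471 / 1183) = -(1183 / 471). Reduce: 1183 ≡ 241 (mod 471). Now have -(241 / 471).
241 ≡ 1 (mod 4), so quadratic reciprocity gives (241 / 471) = (471 / 241). Reduce: 471 ≡ 230 (mod 241). Now have -(230 / 241).
Factor out 2: 230 = 2·115. Since 241 ≡ 1 (mod 8), (2 / 241) = +1. Now have -(115 / 241).
241 ≡ 1 (mod 4), so quadratic reciprocity gives (115 / 241) = (241 / 115). Reduce: 241 ≡ 11 (mod 115). Now have -(11 / 115).
Both 11 ≡ 3 and 115 ≡ 3 (mod 4), so reciprocity gives (11 / 115) = -(115 / 11). Reduce: 115 ≡ 5 (mod 11). Now have (5 / 11).
5 ≡ 1 (mod 4), so quadratic reciprocity gives (5 / 11) = (11 / 5). Reduce: 11 ≡ 1 (mod 5). Now have (1 / 5).
(1 / 5) = 1. Collecting the sign factors: 1.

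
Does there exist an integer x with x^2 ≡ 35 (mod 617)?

no

(35/617)
  = (617/35)    [QR: 617 ≡ 1 mod 4, sign kept]
  = (22/35)    [617 ≡ 22 mod 35]
  = -(11/35)    [35 ≡ 3 mod 8 ⇒ (2/35) = -1]
  = (35/11)    [QR: both ≡ 3 mod 4, sign flips]
  = (2/11)    [35 ≡ 2 mod 11]
  = -(1/11)    [11 ≡ 3 mod 8 ⇒ (2/11) = -1]
  = -1    [(1/11) = 1]
(35/617) = -1, and 617 is prime, so 35 is not a quadratic residue mod 617.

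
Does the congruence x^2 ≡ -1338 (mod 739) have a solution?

no

(-1338|739)
  = (140|739)    [-1338 ≡ 140 mod 739]
  = (35|739)    [739 ≡ 3 mod 8 ⇒ (2|739)^2 = +1]
  = -(739|35)    [QR: both ≡ 3 mod 4, sign flips]
  = -(4|35)    [739 ≡ 4 mod 35]
  = -(1|35)    [35 ≡ 3 mod 8 ⇒ (2|35)^2 = +1]
  = -1    [(1|35) = 1]
The Legendre symbol is -1, so x^2 ≡ -1338 (mod 739) has no solution.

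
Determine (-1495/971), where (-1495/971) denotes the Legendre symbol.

Pull out -1: (-1495/971) = (-1/971)·(1495/971). Since 971 ≡ 3 (mod 4), (-1/971) = -1. Now have -(1495/971).
Reduce the numerator: 1495 ≡ 524 (mod 971), so (1495/971) = (524/971).
Factor out 2: 524 = 2^2·131. Since 971 ≡ 3 (mod 8), (2/971) = -1, and (2/971)^2 = +1. Now have -(131/971).
Both 131 ≡ 3 and 971 ≡ 3 (mod 4), so reciprocity gives (131/971) = -(971/131). Reduce: 971 ≡ 54 (mod 131). Now have (54/131).
Factor out 2: 54 = 2·27. Since 131 ≡ 3 (mod 8), (2/131) = -1. Now have -(27/131).
Both 27 ≡ 3 and 131 ≡ 3 (mod 4), so reciprocity gives (27/131) = -(131/27). Reduce: 131 ≡ 23 (mod 27). Now have (23/27).
Both 23 ≡ 3 and 27 ≡ 3 (mod 4), so reciprocity gives (23/27) = -(27/23). Reduce: 27 ≡ 4 (mod 23). Now have -(4/23).
Factor out 2: 4 = 2^2. Since 23 ≡ 7 (mod 8), (2/23) = +1, and (2/23)^2 = +1. Now have -(1/23).
(1/23) = 1. Collecting the sign factors: -1.

-1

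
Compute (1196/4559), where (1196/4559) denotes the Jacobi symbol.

Factor out 2: 1196 = 2^2·299. Since 4559 ≡ 7 (mod 8), (2/4559) = +1, and (2/4559)^2 = +1. Now have (299/4559).
Both 299 ≡ 3 and 4559 ≡ 3 (mod 4), so reciprocity gives (299/4559) = -(4559/299). Reduce: 4559 ≡ 74 (mod 299). Now have -(74/299).
Factor out 2: 74 = 2·37. Since 299 ≡ 3 (mod 8), (2/299) = -1. Now have (37/299).
37 ≡ 1 (mod 4), so quadratic reciprocity gives (37/299) = (299/37). Reduce: 299 ≡ 3 (mod 37). Now have (3/37).
37 ≡ 1 (mod 4), so quadratic reciprocity gives (3/37) = (37/3). Reduce: 37 ≡ 1 (mod 3). Now have (1/3).
(1/3) = 1. Collecting the sign factors: 1.

1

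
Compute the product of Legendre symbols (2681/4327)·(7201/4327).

1

By multiplicativity, (2681·7201/4327) = (2681/4327)·(7201/4327).
First factor (2681/4327):
(2681/4327)
  = (4327/2681)    [QR: 2681 ≡ 1 mod 4, sign kept]
  = (1646/2681)    [4327 ≡ 1646 mod 2681]
  = (823/2681)    [2681 ≡ 1 mod 8 ⇒ (2/2681) = +1]
  = (2681/823)    [QR: 2681 ≡ 1 mod 4, sign kept]
  = (212/823)    [2681 ≡ 212 mod 823]
  = (53/823)    [823 ≡ 7 mod 8 ⇒ (2/823)^2 = +1]
  = (823/53)    [QR: 53 ≡ 1 mod 4, sign kept]
  = (28/53)    [823 ≡ 28 mod 53]
  = (7/53)    [53 ≡ 5 mod 8 ⇒ (2/53)^2 = +1]
  = (53/7)    [QR: 53 ≡ 1 mod 4, sign kept]
  = (4/7)    [53 ≡ 4 mod 7]
  = (1/7)    [7 ≡ 7 mod 8 ⇒ (2/7)^2 = +1]
  = 1    [(1/7) = 1]
Second factor (7201/4327):
(7201/4327)
  = (2874/4327)    [7201 ≡ 2874 mod 4327]
  = (1437/4327)    [4327 ≡ 7 mod 8 ⇒ (2/4327) = +1]
  = (4327/1437)    [QR: 1437 ≡ 1 mod 4, sign kept]
  = (16/1437)    [4327 ≡ 16 mod 1437]
  = (1/1437)    [1437 ≡ 5 mod 8 ⇒ (2/1437)^4 = +1]
  = 1    [(1/1437) = 1]
Product: (1)·(1) = 1.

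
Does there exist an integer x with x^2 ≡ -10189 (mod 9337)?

yes

Reduce the numerator: -10189 ≡ 8485 (mod 9337), so (-10189|9337) = (8485|9337).
8485 ≡ 1 (mod 4), so quadratic reciprocity gives (8485|9337) = (9337|8485). Reduce: 9337 ≡ 852 (mod 8485). Now have (852|8485).
Factor out 2: 852 = 2^2·213. Since 8485 ≡ 5 (mod 8), (2|8485) = -1, and (2|8485)^2 = +1. Now have (213|8485).
213 ≡ 1 (mod 4), so quadratic reciprocity gives (213|8485) = (8485|213). Reduce: 8485 ≡ 178 (mod 213). Now have (178|213).
Factor out 2: 178 = 2·89. Since 213 ≡ 5 (mod 8), (2|213) = -1. Now have -(89|213).
89 ≡ 1 (mod 4), so quadratic reciprocity gives (89|213) = (213|89). Reduce: 213 ≡ 35 (mod 89). Now have -(35|89).
89 ≡ 1 (mod 4), so quadratic reciprocity gives (35|89) = (89|35). Reduce: 89 ≡ 19 (mod 35). Now have -(19|35).
Both 19 ≡ 3 and 35 ≡ 3 (mod 4), so reciprocity gives (19|35) = -(35|19). Reduce: 35 ≡ 16 (mod 19). Now have (16|19).
Factor out 2: 16 = 2^4. Since 19 ≡ 3 (mod 8), (2|19) = -1, and (2|19)^4 = +1. Now have (1|19).
(1|19) = 1. Collecting the sign factors: 1.
(-10189|9337) = 1, and 9337 is prime, so -10189 is a quadratic residue mod 9337.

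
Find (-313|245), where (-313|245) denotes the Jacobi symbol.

-1

(-313|245)
  = (177|245)    [-313 ≡ 177 mod 245]
  = (245|177)    [QR: 177 ≡ 1 mod 4, sign kept]
  = (68|177)    [245 ≡ 68 mod 177]
  = (17|177)    [177 ≡ 1 mod 8 ⇒ (2|177)^2 = +1]
  = (177|17)    [QR: 17 ≡ 1 mod 4, sign kept]
  = (7|17)    [177 ≡ 7 mod 17]
  = (17|7)    [QR: 17 ≡ 1 mod 4, sign kept]
  = (3|7)    [17 ≡ 3 mod 7]
  = -(7|3)    [QR: both ≡ 3 mod 4, sign flips]
  = -(1|3)    [7 ≡ 1 mod 3]
  = -1    [(1|3) = 1]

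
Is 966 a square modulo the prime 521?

no

(966|521)
  = (445|521)    [966 ≡ 445 mod 521]
  = (521|445)    [QR: 445 ≡ 1 mod 4, sign kept]
  = (76|445)    [521 ≡ 76 mod 445]
  = (19|445)    [445 ≡ 5 mod 8 ⇒ (2|445)^2 = +1]
  = (445|19)    [QR: 445 ≡ 1 mod 4, sign kept]
  = (8|19)    [445 ≡ 8 mod 19]
  = -(1|19)    [19 ≡ 3 mod 8 ⇒ (2|19)^3 = -1]
  = -1    [(1|19) = 1]
(966|521) = -1, and 521 is prime, so 966 is not a quadratic residue mod 521.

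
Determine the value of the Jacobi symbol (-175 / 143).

(-175 / 143)
  = -(175 / 143)    [143 ≡ 3 mod 4 ⇒ (-1 / 143) = -1]
  = -(32 / 143)    [175 ≡ 32 mod 143]
  = -(1 / 143)    [143 ≡ 7 mod 8 ⇒ (2 / 143)^5 = +1]
  = -1    [(1 / 143) = 1]

-1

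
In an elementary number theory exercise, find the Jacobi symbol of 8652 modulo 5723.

1

Reduce the numerator: 8652 ≡ 2929 (mod 5723), so (8652/5723) = (2929/5723).
2929 ≡ 1 (mod 4), so quadratic reciprocity gives (2929/5723) = (5723/2929). Reduce: 5723 ≡ 2794 (mod 2929). Now have (2794/2929).
Factor out 2: 2794 = 2·1397. Since 2929 ≡ 1 (mod 8), (2/2929) = +1. Now have (1397/2929).
1397 ≡ 1 (mod 4), so quadratic reciprocity gives (1397/2929) = (2929/1397). Reduce: 2929 ≡ 135 (mod 1397). Now have (135/1397).
1397 ≡ 1 (mod 4), so quadratic reciprocity gives (135/1397) = (1397/135). Reduce: 1397 ≡ 47 (mod 135). Now have (47/135).
Both 47 ≡ 3 and 135 ≡ 3 (mod 4), so reciprocity gives (47/135) = -(135/47). Reduce: 135 ≡ 41 (mod 47). Now have -(41/47).
41 ≡ 1 (mod 4), so quadratic reciprocity gives (41/47) = (47/41). Reduce: 47 ≡ 6 (mod 41). Now have -(6/41).
Factor out 2: 6 = 2·3. Since 41 ≡ 1 (mod 8), (2/41) = +1. Now have -(3/41).
41 ≡ 1 (mod 4), so quadratic reciprocity gives (3/41) = (41/3). Reduce: 41 ≡ 2 (mod 3). Now have -(2/3).
Factor out 2: 2 = 2. Since 3 ≡ 3 (mod 8), (2/3) = -1. Now have (1/3).
(1/3) = 1. Collecting the sign factors: 1.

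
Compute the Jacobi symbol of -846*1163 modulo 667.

1

By multiplicativity, (-846·1163 / 667) = (-846 / 667)·(1163 / 667).
First factor (-846 / 667):
Reduce the numerator: -846 ≡ 488 (mod 667), so (-846 / 667) = (488 / 667).
Factor out 2: 488 = 2^3·61. Since 667 ≡ 3 (mod 8), (2 / 667) = -1, and (2 / 667)^3 = -1. Now have -(61 / 667).
61 ≡ 1 (mod 4), so quadratic reciprocity gives (61 / 667) = (667 / 61). Reduce: 667 ≡ 57 (mod 61). Now have -(57 / 61).
57 ≡ 1 (mod 4), so quadratic reciprocity gives (57 / 61) = (61 / 57). Reduce: 61 ≡ 4 (mod 57). Now have -(4 / 57).
Factor out 2: 4 = 2^2. Since 57 ≡ 1 (mod 8), (2 / 57) = +1, and (2 / 57)^2 = +1. Now have -(1 / 57).
(1 / 57) = 1. Collecting the sign factors: -1.
Second factor (1163 / 667):
Reduce the numerator: 1163 ≡ 496 (mod 667), so (1163 / 667) = (496 / 667).
Factor out 2: 496 = 2^4·31. Since 667 ≡ 3 (mod 8), (2 / 667) = -1, and (2 / 667)^4 = +1. Now have (31 / 667).
Both 31 ≡ 3 and 667 ≡ 3 (mod 4), so reciprocity gives (31 / 667) = -(667 / 31). Reduce: 667 ≡ 16 (mod 31). Now have -(16 / 31).
Factor out 2: 16 = 2^4. Since 31 ≡ 7 (mod 8), (2 / 31) = +1, and (2 / 31)^4 = +1. Now have -(1 / 31).
(1 / 31) = 1. Collecting the sign factors: -1.
Product: (-1)·(-1) = 1.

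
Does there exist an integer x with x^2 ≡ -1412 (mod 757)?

no

(-1412|757)
  = (102|757)    [-1412 ≡ 102 mod 757]
  = -(51|757)    [757 ≡ 5 mod 8 ⇒ (2|757) = -1]
  = -(757|51)    [QR: 757 ≡ 1 mod 4, sign kept]
  = -(43|51)    [757 ≡ 43 mod 51]
  = (51|43)    [QR: both ≡ 3 mod 4, sign flips]
  = (8|43)    [51 ≡ 8 mod 43]
  = -(1|43)    [43 ≡ 3 mod 8 ⇒ (2|43)^3 = -1]
  = -1    [(1|43) = 1]
(-1412|757) = -1, and 757 is prime, so -1412 is not a quadratic residue mod 757.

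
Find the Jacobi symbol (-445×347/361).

1

By multiplicativity, (-445·347/361) = (-445/361)·(347/361).
First factor (-445/361):
(-445/361)
  = (445/361)    [361 ≡ 1 mod 4 ⇒ (-1/361) = +1]
  = (84/361)    [445 ≡ 84 mod 361]
  = (21/361)    [361 ≡ 1 mod 8 ⇒ (2/361)^2 = +1]
  = (361/21)    [QR: 21 ≡ 1 mod 4, sign kept]
  = (4/21)    [361 ≡ 4 mod 21]
  = (1/21)    [21 ≡ 5 mod 8 ⇒ (2/21)^2 = +1]
  = 1    [(1/21) = 1]
Second factor (347/361):
(347/361)
  = (361/347)    [QR: 361 ≡ 1 mod 4, sign kept]
  = (14/347)    [361 ≡ 14 mod 347]
  = -(7/347)    [347 ≡ 3 mod 8 ⇒ (2/347) = -1]
  = (347/7)    [QR: both ≡ 3 mod 4, sign flips]
  = (4/7)    [347 ≡ 4 mod 7]
  = (1/7)    [7 ≡ 7 mod 8 ⇒ (2/7)^2 = +1]
  = 1    [(1/7) = 1]
Product: (1)·(1) = 1.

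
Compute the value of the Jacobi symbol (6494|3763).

-1

(6494|3763)
  = (2731|3763)    [6494 ≡ 2731 mod 3763]
  = -(3763|2731)    [QR: both ≡ 3 mod 4, sign flips]
  = -(1032|2731)    [3763 ≡ 1032 mod 2731]
  = (129|2731)    [2731 ≡ 3 mod 8 ⇒ (2|2731)^3 = -1]
  = (2731|129)    [QR: 129 ≡ 1 mod 4, sign kept]
  = (22|129)    [2731 ≡ 22 mod 129]
  = (11|129)    [129 ≡ 1 mod 8 ⇒ (2|129) = +1]
  = (129|11)    [QR: 129 ≡ 1 mod 4, sign kept]
  = (8|11)    [129 ≡ 8 mod 11]
  = -(1|11)    [11 ≡ 3 mod 8 ⇒ (2|11)^3 = -1]
  = -1    [(1|11) = 1]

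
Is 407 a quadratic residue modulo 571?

Both 407 ≡ 3 and 571 ≡ 3 (mod 4), so reciprocity gives (407|571) = -(571|407). Reduce: 571 ≡ 164 (mod 407). Now have -(164|407).
Factor out 2: 164 = 2^2·41. Since 407 ≡ 7 (mod 8), (2|407) = +1, and (2|407)^2 = +1. Now have -(41|407).
41 ≡ 1 (mod 4), so quadratic reciprocity gives (41|407) = (407|41). Reduce: 407 ≡ 38 (mod 41). Now have -(38|41).
Factor out 2: 38 = 2·19. Since 41 ≡ 1 (mod 8), (2|41) = +1. Now have -(19|41).
41 ≡ 1 (mod 4), so quadratic reciprocity gives (19|41) = (41|19). Reduce: 41 ≡ 3 (mod 19). Now have -(3|19).
Both 3 ≡ 3 and 19 ≡ 3 (mod 4), so reciprocity gives (3|19) = -(19|3). Reduce: 19 ≡ 1 (mod 3). Now have (1|3).
(1|3) = 1. Collecting the sign factors: 1.
(407|571) = 1, and 571 is prime, so 407 is a quadratic residue mod 571.

yes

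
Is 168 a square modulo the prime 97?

Reduce the numerator: 168 ≡ 71 (mod 97), so (168|97) = (71|97).
97 ≡ 1 (mod 4), so quadratic reciprocity gives (71|97) = (97|71). Reduce: 97 ≡ 26 (mod 71). Now have (26|71).
Factor out 2: 26 = 2·13. Since 71 ≡ 7 (mod 8), (2|71) = +1. Now have (13|71).
13 ≡ 1 (mod 4), so quadratic reciprocity gives (13|71) = (71|13). Reduce: 71 ≡ 6 (mod 13). Now have (6|13).
Factor out 2: 6 = 2·3. Since 13 ≡ 5 (mod 8), (2|13) = -1. Now have -(3|13).
13 ≡ 1 (mod 4), so quadratic reciprocity gives (3|13) = (13|3). Reduce: 13 ≡ 1 (mod 3). Now have -(1|3).
(1|3) = 1. Collecting the sign factors: -1.
The Legendre symbol is -1, so x^2 ≡ 168 (mod 97) has no solution.

no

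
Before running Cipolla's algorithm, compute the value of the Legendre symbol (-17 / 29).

(-17 / 29)
  = (12 / 29)    [-17 ≡ 12 mod 29]
  = (3 / 29)    [29 ≡ 5 mod 8 ⇒ (2 / 29)^2 = +1]
  = (29 / 3)    [QR: 29 ≡ 1 mod 4, sign kept]
  = (2 / 3)    [29 ≡ 2 mod 3]
  = -(1 / 3)    [3 ≡ 3 mod 8 ⇒ (2 / 3) = -1]
  = -1    [(1 / 3) = 1]

-1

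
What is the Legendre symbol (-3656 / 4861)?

Reduce the numerator: -3656 ≡ 1205 (mod 4861), so (-3656 / 4861) = (1205 / 4861).
1205 ≡ 1 (mod 4), so quadratic reciprocity gives (1205 / 4861) = (4861 / 1205). Reduce: 4861 ≡ 41 (mod 1205). Now have (41 / 1205).
41 ≡ 1 (mod 4), so quadratic reciprocity gives (41 / 1205) = (1205 / 41). Reduce: 1205 ≡ 16 (mod 41). Now have (16 / 41).
Factor out 2: 16 = 2^4. Since 41 ≡ 1 (mod 8), (2 / 41) = +1, and (2 / 41)^4 = +1. Now have (1 / 41).
(1 / 41) = 1. Collecting the sign factors: 1.

1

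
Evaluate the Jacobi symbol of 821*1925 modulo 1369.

1

By multiplicativity, (821·1925 / 1369) = (821 / 1369)·(1925 / 1369).
First factor (821 / 1369):
(821 / 1369)
  = (1369 / 821)    [QR: 821 ≡ 1 mod 4, sign kept]
  = (548 / 821)    [1369 ≡ 548 mod 821]
  = (137 / 821)    [821 ≡ 5 mod 8 ⇒ (2 / 821)^2 = +1]
  = (821 / 137)    [QR: 137 ≡ 1 mod 4, sign kept]
  = (136 / 137)    [821 ≡ 136 mod 137]
  = (17 / 137)    [137 ≡ 1 mod 8 ⇒ (2 / 137)^3 = +1]
  = (137 / 17)    [QR: 17 ≡ 1 mod 4, sign kept]
  = (1 / 17)    [137 ≡ 1 mod 17]
  = 1    [(1 / 17) = 1]
Second factor (1925 / 1369):
(1925 / 1369)
  = (556 / 1369)    [1925 ≡ 556 mod 1369]
  = (139 / 1369)    [1369 ≡ 1 mod 8 ⇒ (2 / 1369)^2 = +1]
  = (1369 / 139)    [QR: 1369 ≡ 1 mod 4, sign kept]
  = (118 / 139)    [1369 ≡ 118 mod 139]
  = -(59 / 139)    [139 ≡ 3 mod 8 ⇒ (2 / 139) = -1]
  = (139 / 59)    [QR: both ≡ 3 mod 4, sign flips]
  = (21 / 59)    [139 ≡ 21 mod 59]
  = (59 / 21)    [QR: 21 ≡ 1 mod 4, sign kept]
  = (17 / 21)    [59 ≡ 17 mod 21]
  = (21 / 17)    [QR: 17 ≡ 1 mod 4, sign kept]
  = (4 / 17)    [21 ≡ 4 mod 17]
  = (1 / 17)    [17 ≡ 1 mod 8 ⇒ (2 / 17)^2 = +1]
  = 1    [(1 / 17) = 1]
Product: (1)·(1) = 1.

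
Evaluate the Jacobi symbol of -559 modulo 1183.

(-559/1183)
  = (624/1183)    [-559 ≡ 624 mod 1183]
  = (39/1183)    [1183 ≡ 7 mod 8 ⇒ (2/1183)^4 = +1]
  = -(1183/39)    [QR: both ≡ 3 mod 4, sign flips]
  = -(13/39)    [1183 ≡ 13 mod 39]
  = -(39/13)    [QR: 13 ≡ 1 mod 4, sign kept]
  = -(0/13)    [39 ≡ 0 mod 13]
  = 0    [numerator 0, gcd > 1]

0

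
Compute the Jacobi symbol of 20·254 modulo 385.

0

By multiplicativity, (20·254/385) = (20/385)·(254/385).
First factor (20/385):
Factor out 2: 20 = 2^2·5. Since 385 ≡ 1 (mod 8), (2/385) = +1, and (2/385)^2 = +1. Now have (5/385).
5 ≡ 1 (mod 4), so quadratic reciprocity gives (5/385) = (385/5). Reduce: 385 ≡ 0 (mod 5). Now have (0/5).
The numerator is now 0 with denominator 5 > 1: the symbol is 0.
Second factor (254/385):
Factor out 2: 254 = 2·127. Since 385 ≡ 1 (mod 8), (2/385) = +1. Now have (127/385).
385 ≡ 1 (mod 4), so quadratic reciprocity gives (127/385) = (385/127). Reduce: 385 ≡ 4 (mod 127). Now have (4/127).
Factor out 2: 4 = 2^2. Since 127 ≡ 7 (mod 8), (2/127) = +1, and (2/127)^2 = +1. Now have (1/127).
(1/127) = 1. Collecting the sign factors: 1.
Product: (0)·(1) = 0.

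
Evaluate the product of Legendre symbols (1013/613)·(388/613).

By multiplicativity, (1013·388/613) = (1013/613)·(388/613).
First factor (1013/613):
(1013/613)
  = (400/613)    [1013 ≡ 400 mod 613]
  = (25/613)    [613 ≡ 5 mod 8 ⇒ (2/613)^4 = +1]
  = (613/25)    [QR: 25 ≡ 1 mod 4, sign kept]
  = (13/25)    [613 ≡ 13 mod 25]
  = (25/13)    [QR: 13 ≡ 1 mod 4, sign kept]
  = (12/13)    [25 ≡ 12 mod 13]
  = (3/13)    [13 ≡ 5 mod 8 ⇒ (2/13)^2 = +1]
  = (13/3)    [QR: 13 ≡ 1 mod 4, sign kept]
  = (1/3)    [13 ≡ 1 mod 3]
  = 1    [(1/3) = 1]
Second factor (388/613):
(388/613)
  = (97/613)    [613 ≡ 5 mod 8 ⇒ (2/613)^2 = +1]
  = (613/97)    [QR: 97 ≡ 1 mod 4, sign kept]
  = (31/97)    [613 ≡ 31 mod 97]
  = (97/31)    [QR: 97 ≡ 1 mod 4, sign kept]
  = (4/31)    [97 ≡ 4 mod 31]
  = (1/31)    [31 ≡ 7 mod 8 ⇒ (2/31)^2 = +1]
  = 1    [(1/31) = 1]
Product: (1)·(1) = 1.

1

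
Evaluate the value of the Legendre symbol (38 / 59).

Factor out 2: 38 = 2·19. Since 59 ≡ 3 (mod 8), (2 / 59) = -1. Now have -(19 / 59).
Both 19 ≡ 3 and 59 ≡ 3 (mod 4), so reciprocity gives (19 / 59) = -(59 / 19). Reduce: 59 ≡ 2 (mod 19). Now have (2 / 19).
Factor out 2: 2 = 2. Since 19 ≡ 3 (mod 8), (2 / 19) = -1. Now have -(1 / 19).
(1 / 19) = 1. Collecting the sign factors: -1.

-1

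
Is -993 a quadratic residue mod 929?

Pull out -1: (-993/929) = (-1/929)·(993/929). Since 929 ≡ 1 (mod 4), (-1/929) = +1. Now have (993/929).
Reduce the numerator: 993 ≡ 64 (mod 929), so (993/929) = (64/929).
Factor out 2: 64 = 2^6. Since 929 ≡ 1 (mod 8), (2/929) = +1, and (2/929)^6 = +1. Now have (1/929).
(1/929) = 1. Collecting the sign factors: 1.
(-993/929) = 1, and 929 is prime, so -993 is a quadratic residue mod 929.

yes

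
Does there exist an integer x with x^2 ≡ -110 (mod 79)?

no

Reduce the numerator: -110 ≡ 48 (mod 79), so (-110|79) = (48|79).
Factor out 2: 48 = 2^4·3. Since 79 ≡ 7 (mod 8), (2|79) = +1, and (2|79)^4 = +1. Now have (3|79).
Both 3 ≡ 3 and 79 ≡ 3 (mod 4), so reciprocity gives (3|79) = -(79|3). Reduce: 79 ≡ 1 (mod 3). Now have -(1|3).
(1|3) = 1. Collecting the sign factors: -1.
The Legendre symbol is -1, so x^2 ≡ -110 (mod 79) has no solution.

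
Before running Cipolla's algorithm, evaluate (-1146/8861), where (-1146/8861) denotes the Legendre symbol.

(-1146/8861)
  = (7715/8861)    [-1146 ≡ 7715 mod 8861]
  = (8861/7715)    [QR: 8861 ≡ 1 mod 4, sign kept]
  = (1146/7715)    [8861 ≡ 1146 mod 7715]
  = -(573/7715)    [7715 ≡ 3 mod 8 ⇒ (2/7715) = -1]
  = -(7715/573)    [QR: 573 ≡ 1 mod 4, sign kept]
  = -(266/573)    [7715 ≡ 266 mod 573]
  = (133/573)    [573 ≡ 5 mod 8 ⇒ (2/573) = -1]
  = (573/133)    [QR: 133 ≡ 1 mod 4, sign kept]
  = (41/133)    [573 ≡ 41 mod 133]
  = (133/41)    [QR: 41 ≡ 1 mod 4, sign kept]
  = (10/41)    [133 ≡ 10 mod 41]
  = (5/41)    [41 ≡ 1 mod 8 ⇒ (2/41) = +1]
  = (41/5)    [QR: 5 ≡ 1 mod 4, sign kept]
  = (1/5)    [41 ≡ 1 mod 5]
  = 1    [(1/5) = 1]

1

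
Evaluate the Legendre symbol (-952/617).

(-952/617)
  = (282/617)    [-952 ≡ 282 mod 617]
  = (141/617)    [617 ≡ 1 mod 8 ⇒ (2/617) = +1]
  = (617/141)    [QR: 141 ≡ 1 mod 4, sign kept]
  = (53/141)    [617 ≡ 53 mod 141]
  = (141/53)    [QR: 53 ≡ 1 mod 4, sign kept]
  = (35/53)    [141 ≡ 35 mod 53]
  = (53/35)    [QR: 53 ≡ 1 mod 4, sign kept]
  = (18/35)    [53 ≡ 18 mod 35]
  = -(9/35)    [35 ≡ 3 mod 8 ⇒ (2/35) = -1]
  = -(35/9)    [QR: 9 ≡ 1 mod 4, sign kept]
  = -(8/9)    [35 ≡ 8 mod 9]
  = -(1/9)    [9 ≡ 1 mod 8 ⇒ (2/9)^3 = +1]
  = -1    [(1/9) = 1]

-1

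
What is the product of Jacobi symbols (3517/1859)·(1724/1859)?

1

By multiplicativity, (3517·1724/1859) = (3517/1859)·(1724/1859).
First factor (3517/1859):
(3517/1859)
  = (1658/1859)    [3517 ≡ 1658 mod 1859]
  = -(829/1859)    [1859 ≡ 3 mod 8 ⇒ (2/1859) = -1]
  = -(1859/829)    [QR: 829 ≡ 1 mod 4, sign kept]
  = -(201/829)    [1859 ≡ 201 mod 829]
  = -(829/201)    [QR: 201 ≡ 1 mod 4, sign kept]
  = -(25/201)    [829 ≡ 25 mod 201]
  = -(201/25)    [QR: 25 ≡ 1 mod 4, sign kept]
  = -(1/25)    [201 ≡ 1 mod 25]
  = -1    [(1/25) = 1]
Second factor (1724/1859):
(1724/1859)
  = (431/1859)    [1859 ≡ 3 mod 8 ⇒ (2/1859)^2 = +1]
  = -(1859/431)    [QR: both ≡ 3 mod 4, sign flips]
  = -(135/431)    [1859 ≡ 135 mod 431]
  = (431/135)    [QR: both ≡ 3 mod 4, sign flips]
  = (26/135)    [431 ≡ 26 mod 135]
  = (13/135)    [135 ≡ 7 mod 8 ⇒ (2/135) = +1]
  = (135/13)    [QR: 13 ≡ 1 mod 4, sign kept]
  = (5/13)    [135 ≡ 5 mod 13]
  = (13/5)    [QR: 5 ≡ 1 mod 4, sign kept]
  = (3/5)    [13 ≡ 3 mod 5]
  = (5/3)    [QR: 5 ≡ 1 mod 4, sign kept]
  = (2/3)    [5 ≡ 2 mod 3]
  = -(1/3)    [3 ≡ 3 mod 8 ⇒ (2/3) = -1]
  = -1    [(1/3) = 1]
Product: (-1)·(-1) = 1.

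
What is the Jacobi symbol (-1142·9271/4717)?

1

By multiplicativity, (-1142·9271/4717) = (-1142/4717)·(9271/4717).
First factor (-1142/4717):
(-1142/4717)
  = (3575/4717)    [-1142 ≡ 3575 mod 4717]
  = (4717/3575)    [QR: 4717 ≡ 1 mod 4, sign kept]
  = (1142/3575)    [4717 ≡ 1142 mod 3575]
  = (571/3575)    [3575 ≡ 7 mod 8 ⇒ (2/3575) = +1]
  = -(3575/571)    [QR: both ≡ 3 mod 4, sign flips]
  = -(149/571)    [3575 ≡ 149 mod 571]
  = -(571/149)    [QR: 149 ≡ 1 mod 4, sign kept]
  = -(124/149)    [571 ≡ 124 mod 149]
  = -(31/149)    [149 ≡ 5 mod 8 ⇒ (2/149)^2 = +1]
  = -(149/31)    [QR: 149 ≡ 1 mod 4, sign kept]
  = -(25/31)    [149 ≡ 25 mod 31]
  = -(31/25)    [QR: 25 ≡ 1 mod 4, sign kept]
  = -(6/25)    [31 ≡ 6 mod 25]
  = -(3/25)    [25 ≡ 1 mod 8 ⇒ (2/25) = +1]
  = -(25/3)    [QR: 25 ≡ 1 mod 4, sign kept]
  = -(1/3)    [25 ≡ 1 mod 3]
  = -1    [(1/3) = 1]
Second factor (9271/4717):
(9271/4717)
  = (4554/4717)    [9271 ≡ 4554 mod 4717]
  = -(2277/4717)    [4717 ≡ 5 mod 8 ⇒ (2/4717) = -1]
  = -(4717/2277)    [QR: 2277 ≡ 1 mod 4, sign kept]
  = -(163/2277)    [4717 ≡ 163 mod 2277]
  = -(2277/163)    [QR: 2277 ≡ 1 mod 4, sign kept]
  = -(158/163)    [2277 ≡ 158 mod 163]
  = (79/163)    [163 ≡ 3 mod 8 ⇒ (2/163) = -1]
  = -(163/79)    [QR: both ≡ 3 mod 4, sign flips]
  = -(5/79)    [163 ≡ 5 mod 79]
  = -(79/5)    [QR: 5 ≡ 1 mod 4, sign kept]
  = -(4/5)    [79 ≡ 4 mod 5]
  = -(1/5)    [5 ≡ 5 mod 8 ⇒ (2/5)^2 = +1]
  = -1    [(1/5) = 1]
Product: (-1)·(-1) = 1.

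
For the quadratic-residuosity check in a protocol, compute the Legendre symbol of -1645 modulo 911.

(-1645|911)
  = -(1645|911)    [911 ≡ 3 mod 4 ⇒ (-1|911) = -1]
  = -(734|911)    [1645 ≡ 734 mod 911]
  = -(367|911)    [911 ≡ 7 mod 8 ⇒ (2|911) = +1]
  = (911|367)    [QR: both ≡ 3 mod 4, sign flips]
  = (177|367)    [911 ≡ 177 mod 367]
  = (367|177)    [QR: 177 ≡ 1 mod 4, sign kept]
  = (13|177)    [367 ≡ 13 mod 177]
  = (177|13)    [QR: 13 ≡ 1 mod 4, sign kept]
  = (8|13)    [177 ≡ 8 mod 13]
  = -(1|13)    [13 ≡ 5 mod 8 ⇒ (2|13)^3 = -1]
  = -1    [(1|13) = 1]

-1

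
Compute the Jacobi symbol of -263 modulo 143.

Pull out -1: (-263|143) = (-1|143)·(263|143). Since 143 ≡ 3 (mod 4), (-1|143) = -1. Now have -(263|143).
Reduce the numerator: 263 ≡ 120 (mod 143), so (263|143) = (120|143).
Factor out 2: 120 = 2^3·15. Since 143 ≡ 7 (mod 8), (2|143) = +1, and (2|143)^3 = +1. Now have -(15|143).
Both 15 ≡ 3 and 143 ≡ 3 (mod 4), so reciprocity gives (15|143) = -(143|15). Reduce: 143 ≡ 8 (mod 15). Now have (8|15).
Factor out 2: 8 = 2^3. Since 15 ≡ 7 (mod 8), (2|15) = +1, and (2|15)^3 = +1. Now have (1|15).
(1|15) = 1. Collecting the sign factors: 1.

1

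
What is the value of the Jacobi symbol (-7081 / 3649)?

Pull out -1: (-7081 / 3649) = (-1 / 3649)·(7081 / 3649). Since 3649 ≡ 1 (mod 4), (-1 / 3649) = +1. Now have (7081 / 3649).
Reduce the numerator: 7081 ≡ 3432 (mod 3649), so (7081 / 3649) = (3432 / 3649).
Factor out 2: 3432 = 2^3·429. Since 3649 ≡ 1 (mod 8), (2 / 3649) = +1, and (2 / 3649)^3 = +1. Now have (429 / 3649).
429 ≡ 1 (mod 4), so quadratic reciprocity gives (429 / 3649) = (3649 / 429). Reduce: 3649 ≡ 217 (mod 429). Now have (217 / 429).
217 ≡ 1 (mod 4), so quadratic reciprocity gives (217 / 429) = (429 / 217). Reduce: 429 ≡ 212 (mod 217). Now have (212 / 217).
Factor out 2: 212 = 2^2·53. Since 217 ≡ 1 (mod 8), (2 / 217) = +1, and (2 / 217)^2 = +1. Now have (53 / 217).
53 ≡ 1 (mod 4), so quadratic reciprocity gives (53 / 217) = (217 / 53). Reduce: 217 ≡ 5 (mod 53). Now have (5 / 53).
5 ≡ 1 (mod 4), so quadratic reciprocity gives (5 / 53) = (53 / 5). Reduce: 53 ≡ 3 (mod 5). Now have (3 / 5).
5 ≡ 1 (mod 4), so quadratic reciprocity gives (3 / 5) = (5 / 3). Reduce: 5 ≡ 2 (mod 3). Now have (2 / 3).
Factor out 2: 2 = 2. Since 3 ≡ 3 (mod 8), (2 / 3) = -1. Now have -(1 / 3).
(1 / 3) = 1. Collecting the sign factors: -1.

-1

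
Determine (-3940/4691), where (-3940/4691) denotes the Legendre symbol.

(-3940/4691)
  = -(3940/4691)    [4691 ≡ 3 mod 4 ⇒ (-1/4691) = -1]
  = -(985/4691)    [4691 ≡ 3 mod 8 ⇒ (2/4691)^2 = +1]
  = -(4691/985)    [QR: 985 ≡ 1 mod 4, sign kept]
  = -(751/985)    [4691 ≡ 751 mod 985]
  = -(985/751)    [QR: 985 ≡ 1 mod 4, sign kept]
  = -(234/751)    [985 ≡ 234 mod 751]
  = -(117/751)    [751 ≡ 7 mod 8 ⇒ (2/751) = +1]
  = -(751/117)    [QR: 117 ≡ 1 mod 4, sign kept]
  = -(49/117)    [751 ≡ 49 mod 117]
  = -(117/49)    [QR: 49 ≡ 1 mod 4, sign kept]
  = -(19/49)    [117 ≡ 19 mod 49]
  = -(49/19)    [QR: 49 ≡ 1 mod 4, sign kept]
  = -(11/19)    [49 ≡ 11 mod 19]
  = (19/11)    [QR: both ≡ 3 mod 4, sign flips]
  = (8/11)    [19 ≡ 8 mod 11]
  = -(1/11)    [11 ≡ 3 mod 8 ⇒ (2/11)^3 = -1]
  = -1    [(1/11) = 1]

-1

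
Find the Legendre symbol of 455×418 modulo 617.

1

By multiplicativity, (455·418/617) = (455/617)·(418/617).
First factor (455/617):
(455/617)
  = (617/455)    [QR: 617 ≡ 1 mod 4, sign kept]
  = (162/455)    [617 ≡ 162 mod 455]
  = (81/455)    [455 ≡ 7 mod 8 ⇒ (2/455) = +1]
  = (455/81)    [QR: 81 ≡ 1 mod 4, sign kept]
  = (50/81)    [455 ≡ 50 mod 81]
  = (25/81)    [81 ≡ 1 mod 8 ⇒ (2/81) = +1]
  = (81/25)    [QR: 25 ≡ 1 mod 4, sign kept]
  = (6/25)    [81 ≡ 6 mod 25]
  = (3/25)    [25 ≡ 1 mod 8 ⇒ (2/25) = +1]
  = (25/3)    [QR: 25 ≡ 1 mod 4, sign kept]
  = (1/3)    [25 ≡ 1 mod 3]
  = 1    [(1/3) = 1]
Second factor (418/617):
(418/617)
  = (209/617)    [617 ≡ 1 mod 8 ⇒ (2/617) = +1]
  = (617/209)    [QR: 209 ≡ 1 mod 4, sign kept]
  = (199/209)    [617 ≡ 199 mod 209]
  = (209/199)    [QR: 209 ≡ 1 mod 4, sign kept]
  = (10/199)    [209 ≡ 10 mod 199]
  = (5/199)    [199 ≡ 7 mod 8 ⇒ (2/199) = +1]
  = (199/5)    [QR: 5 ≡ 1 mod 4, sign kept]
  = (4/5)    [199 ≡ 4 mod 5]
  = (1/5)    [5 ≡ 5 mod 8 ⇒ (2/5)^2 = +1]
  = 1    [(1/5) = 1]
Product: (1)·(1) = 1.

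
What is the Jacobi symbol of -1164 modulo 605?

Reduce the numerator: -1164 ≡ 46 (mod 605), so (-1164/605) = (46/605).
Factor out 2: 46 = 2·23. Since 605 ≡ 5 (mod 8), (2/605) = -1. Now have -(23/605).
605 ≡ 1 (mod 4), so quadratic reciprocity gives (23/605) = (605/23). Reduce: 605 ≡ 7 (mod 23). Now have -(7/23).
Both 7 ≡ 3 and 23 ≡ 3 (mod 4), so reciprocity gives (7/23) = -(23/7). Reduce: 23 ≡ 2 (mod 7). Now have (2/7).
Factor out 2: 2 = 2. Since 7 ≡ 7 (mod 8), (2/7) = +1. Now have (1/7).
(1/7) = 1. Collecting the sign factors: 1.

1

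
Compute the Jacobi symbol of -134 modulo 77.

(-134/77)
  = (134/77)    [77 ≡ 1 mod 4 ⇒ (-1/77) = +1]
  = (57/77)    [134 ≡ 57 mod 77]
  = (77/57)    [QR: 57 ≡ 1 mod 4, sign kept]
  = (20/57)    [77 ≡ 20 mod 57]
  = (5/57)    [57 ≡ 1 mod 8 ⇒ (2/57)^2 = +1]
  = (57/5)    [QR: 5 ≡ 1 mod 4, sign kept]
  = (2/5)    [57 ≡ 2 mod 5]
  = -(1/5)    [5 ≡ 5 mod 8 ⇒ (2/5) = -1]
  = -1    [(1/5) = 1]

-1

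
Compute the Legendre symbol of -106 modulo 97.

(-106 / 97)
  = (106 / 97)    [97 ≡ 1 mod 4 ⇒ (-1 / 97) = +1]
  = (9 / 97)    [106 ≡ 9 mod 97]
  = (97 / 9)    [QR: 9 ≡ 1 mod 4, sign kept]
  = (7 / 9)    [97 ≡ 7 mod 9]
  = (9 / 7)    [QR: 9 ≡ 1 mod 4, sign kept]
  = (2 / 7)    [9 ≡ 2 mod 7]
  = (1 / 7)    [7 ≡ 7 mod 8 ⇒ (2 / 7) = +1]
  = 1    [(1 / 7) = 1]

1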